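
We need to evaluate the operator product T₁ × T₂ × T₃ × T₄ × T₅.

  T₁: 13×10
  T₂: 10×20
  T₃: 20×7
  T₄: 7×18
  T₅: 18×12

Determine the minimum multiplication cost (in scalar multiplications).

4914

Adjacent pairs: T₁T₂ = 13·10·20 = 2600; T₂T₃ = 10·20·7 = 1400; T₃T₄ = 20·7·18 = 2520; T₄T₅ = 7·18·12 = 1512.
Length 3: T₁..T₃: k=1: 0+1400+13·10·7=2310; k=2: 2600+0+13·20·7=4420 → min 2310 | T₂..T₄: k=2: 0+2520+10·20·18=6120; k=3: 1400+0+10·7·18=2660 → min 2660 | T₃..T₅: k=3: 0+1512+20·7·12=3192; k=4: 2520+0+20·18·12=6840 → min 3192.
Length 4: T₁..T₄: k=1: 0+2660+13·10·18=5000; k=2: 2600+2520+13·20·18=9800; k=3: 2310+0+13·7·18=3948 → min 3948 | T₂..T₅: k=2: 0+3192+10·20·12=5592; k=3: 1400+1512+10·7·12=3752; k=4: 2660+0+10·18·12=4820 → min 3752.
Length 5: T₁..T₅: k=1: 0+3752+13·10·12=5312; k=2: 2600+3192+13·20·12=8912; k=3: 2310+1512+13·7·12=4914; k=4: 3948+0+13·18·12=6756 → min 4914.
Optimal order: ((T₁ × (T₂ × T₃)) × (T₄ × T₅)) with cost 4914.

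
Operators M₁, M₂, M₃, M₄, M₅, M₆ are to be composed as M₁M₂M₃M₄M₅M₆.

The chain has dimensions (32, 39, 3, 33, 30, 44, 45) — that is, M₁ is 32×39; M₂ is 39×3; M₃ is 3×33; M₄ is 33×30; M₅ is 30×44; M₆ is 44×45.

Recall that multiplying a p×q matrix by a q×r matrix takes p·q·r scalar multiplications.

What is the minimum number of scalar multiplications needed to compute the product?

20934

Adjacent pairs: M₁M₂ = 32·39·3 = 3744; M₂M₃ = 39·3·33 = 3861; M₃M₄ = 3·33·30 = 2970; M₄M₅ = 33·30·44 = 43560; M₅M₆ = 30·44·45 = 59400.
Length 3: M₁..M₃: k=1: 0+3861+32·39·33=45045; k=2: 3744+0+32·3·33=6912 → min 6912 | M₂..M₄: k=2: 0+2970+39·3·30=6480; k=3: 3861+0+39·33·30=42471 → min 6480 | M₃..M₅: k=3: 0+43560+3·33·44=47916; k=4: 2970+0+3·30·44=6930 → min 6930 | M₄..M₆: k=4: 0+59400+33·30·45=103950; k=5: 43560+0+33·44·45=108900 → min 103950.
Length 4: M₁..M₄: k=1: 0+6480+32·39·30=43920; k=2: 3744+2970+32·3·30=9594; k=3: 6912+0+32·33·30=38592 → min 9594 | M₂..M₅: k=2: 0+6930+39·3·44=12078; k=3: 3861+43560+39·33·44=104049; k=4: 6480+0+39·30·44=57960 → min 12078 | M₃..M₆: k=3: 0+103950+3·33·45=108405; k=4: 2970+59400+3·30·45=66420; k=5: 6930+0+3·44·45=12870 → min 12870.
Length 5: M₁..M₅: k=1: 0+12078+32·39·44=66990; k=2: 3744+6930+32·3·44=14898; k=3: 6912+43560+32·33·44=96936; k=4: 9594+0+32·30·44=51834 → min 14898 | M₂..M₆: k=2: 0+12870+39·3·45=18135; k=3: 3861+103950+39·33·45=165726; k=4: 6480+59400+39·30·45=118530; k=5: 12078+0+39·44·45=89298 → min 18135.
Length 6: M₁..M₆: k=1: 0+18135+32·39·45=74295; k=2: 3744+12870+32·3·45=20934; k=3: 6912+103950+32·33·45=158382; k=4: 9594+59400+32·30·45=112194; k=5: 14898+0+32·44·45=78258 → min 20934.
Optimal order: ((M₁M₂)(((M₃M₄)M₅)M₆)) with cost 20934.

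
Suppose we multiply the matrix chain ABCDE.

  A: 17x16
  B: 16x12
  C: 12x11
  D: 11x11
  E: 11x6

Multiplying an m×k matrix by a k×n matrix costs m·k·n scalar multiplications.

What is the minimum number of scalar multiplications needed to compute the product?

4302

Adjacent pairs: AB = 17·16·12 = 3264; BC = 16·12·11 = 2112; CD = 12·11·11 = 1452; DE = 11·11·6 = 726.
Length 3: A..C: k=1: 0+2112+17·16·11=5104; k=2: 3264+0+17·12·11=5508 → min 5104 | B..D: k=2: 0+1452+16·12·11=3564; k=3: 2112+0+16·11·11=4048 → min 3564 | C..E: k=3: 0+726+12·11·6=1518; k=4: 1452+0+12·11·6=2244 → min 1518.
Length 4: A..D: k=1: 0+3564+17·16·11=6556; k=2: 3264+1452+17·12·11=6960; k=3: 5104+0+17·11·11=7161 → min 6556 | B..E: k=2: 0+1518+16·12·6=2670; k=3: 2112+726+16·11·6=3894; k=4: 3564+0+16·11·6=4620 → min 2670.
Length 5: A..E: k=1: 0+2670+17·16·6=4302; k=2: 3264+1518+17·12·6=6006; k=3: 5104+726+17·11·6=6952; k=4: 6556+0+17·11·6=7678 → min 4302.
Optimal order: (A(B(C(DE)))) with cost 4302.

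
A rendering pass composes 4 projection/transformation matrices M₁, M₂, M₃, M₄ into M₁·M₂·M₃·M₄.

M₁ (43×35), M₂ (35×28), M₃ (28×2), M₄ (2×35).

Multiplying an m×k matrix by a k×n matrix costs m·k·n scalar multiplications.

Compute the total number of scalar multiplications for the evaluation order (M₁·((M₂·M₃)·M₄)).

(M₂·M₃): 35×28 by 28×2 → 35×2, cost 35·28·2 = 1960
((M₂·M₃)·M₄): 35×2 by 2×35 → 35×35, cost 35·2·35 = 2450; cumulative 4410
(M₁·((M₂·M₃)·M₄)): 43×35 by 35×35 → 43×35, cost 43·35·35 = 52675; cumulative 57085
Total: 57085 scalar multiplications.

57085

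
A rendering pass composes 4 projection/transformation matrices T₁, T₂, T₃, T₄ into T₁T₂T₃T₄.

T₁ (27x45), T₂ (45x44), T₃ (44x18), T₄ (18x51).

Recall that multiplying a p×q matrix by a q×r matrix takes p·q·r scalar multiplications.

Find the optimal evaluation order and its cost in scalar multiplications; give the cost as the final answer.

82296

Adjacent pairs: T₁T₂ = 27·45·44 = 53460; T₂T₃ = 45·44·18 = 35640; T₃T₄ = 44·18·51 = 40392.
Length 3: T₁..T₃: k=1: 0+35640+27·45·18=57510; k=2: 53460+0+27·44·18=74844 → min 57510 | T₂..T₄: k=2: 0+40392+45·44·51=141372; k=3: 35640+0+45·18·51=76950 → min 76950.
Length 4: T₁..T₄: k=1: 0+76950+27·45·51=138915; k=2: 53460+40392+27·44·51=154440; k=3: 57510+0+27·18·51=82296 → min 82296.
Optimal parenthesization: ((T₁(T₂T₃))T₄) with cost 82296.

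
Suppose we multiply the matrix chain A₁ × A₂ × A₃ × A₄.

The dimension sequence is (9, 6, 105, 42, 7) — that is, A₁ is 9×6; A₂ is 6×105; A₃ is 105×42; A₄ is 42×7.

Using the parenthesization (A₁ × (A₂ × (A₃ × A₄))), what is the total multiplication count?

35658

(A₃ × A₄): 105×42 by 42×7 → 105×7, cost 105·42·7 = 30870
(A₂ × (A₃ × A₄)): 6×105 by 105×7 → 6×7, cost 6·105·7 = 4410; cumulative 35280
(A₁ × (A₂ × (A₃ × A₄))): 9×6 by 6×7 → 9×7, cost 9·6·7 = 378; cumulative 35658
Total: 35658 scalar multiplications.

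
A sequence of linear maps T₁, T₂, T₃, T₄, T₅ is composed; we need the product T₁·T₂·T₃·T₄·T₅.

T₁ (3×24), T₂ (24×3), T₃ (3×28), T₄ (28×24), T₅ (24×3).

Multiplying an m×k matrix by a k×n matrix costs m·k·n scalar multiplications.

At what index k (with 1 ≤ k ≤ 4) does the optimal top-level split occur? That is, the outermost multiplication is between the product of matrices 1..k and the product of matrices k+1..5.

2

Adjacent pairs: T₁T₂ = 3·24·3 = 216; T₂T₃ = 24·3·28 = 2016; T₃T₄ = 3·28·24 = 2016; T₄T₅ = 28·24·3 = 2016.
Length 3: T₁..T₃: k=1: 0+2016+3·24·28=4032; k=2: 216+0+3·3·28=468 → min 468 | T₂..T₄: k=2: 0+2016+24·3·24=3744; k=3: 2016+0+24·28·24=18144 → min 3744 | T₃..T₅: k=3: 0+2016+3·28·3=2268; k=4: 2016+0+3·24·3=2232 → min 2232.
Length 4: T₁..T₄: k=1: 0+3744+3·24·24=5472; k=2: 216+2016+3·3·24=2448; k=3: 468+0+3·28·24=2484 → min 2448 | T₂..T₅: k=2: 0+2232+24·3·3=2448; k=3: 2016+2016+24·28·3=6048; k=4: 3744+0+24·24·3=5472 → min 2448.
Top-level splits: k=1: (T₁..T₁)·(T₂..T₅) → 0+2448+3·24·3 = 2664; k=2: (T₁..T₂)·(T₃..T₅) → 216+2232+3·3·3 = 2475; k=3: (T₁..T₃)·(T₄..T₅) → 468+2016+3·28·3 = 2736; k=4: (T₁..T₄)·(T₅..T₅) → 2448+0+3·24·3 = 2664.
Best split is after T₂, i.e. k = 2.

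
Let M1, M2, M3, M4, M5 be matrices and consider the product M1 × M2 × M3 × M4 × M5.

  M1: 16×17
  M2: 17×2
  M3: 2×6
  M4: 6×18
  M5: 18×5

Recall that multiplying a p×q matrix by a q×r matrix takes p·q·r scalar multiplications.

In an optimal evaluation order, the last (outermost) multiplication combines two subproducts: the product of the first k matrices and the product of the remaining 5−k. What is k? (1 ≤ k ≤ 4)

2

Adjacent pairs: M1M2 = 16·17·2 = 544; M2M3 = 17·2·6 = 204; M3M4 = 2·6·18 = 216; M4M5 = 6·18·5 = 540.
Length 3: M1..M3: k=1: 0+204+16·17·6=1836; k=2: 544+0+16·2·6=736 → min 736 | M2..M4: k=2: 0+216+17·2·18=828; k=3: 204+0+17·6·18=2040 → min 828 | M3..M5: k=3: 0+540+2·6·5=600; k=4: 216+0+2·18·5=396 → min 396.
Length 4: M1..M4: k=1: 0+828+16·17·18=5724; k=2: 544+216+16·2·18=1336; k=3: 736+0+16·6·18=2464 → min 1336 | M2..M5: k=2: 0+396+17·2·5=566; k=3: 204+540+17·6·5=1254; k=4: 828+0+17·18·5=2358 → min 566.
Top-level splits: k=1: (M1..M1)·(M2..M5) → 0+566+16·17·5 = 1926; k=2: (M1..M2)·(M3..M5) → 544+396+16·2·5 = 1100; k=3: (M1..M3)·(M4..M5) → 736+540+16·6·5 = 1756; k=4: (M1..M4)·(M5..M5) → 1336+0+16·18·5 = 2776.
Best split is after M2, i.e. k = 2.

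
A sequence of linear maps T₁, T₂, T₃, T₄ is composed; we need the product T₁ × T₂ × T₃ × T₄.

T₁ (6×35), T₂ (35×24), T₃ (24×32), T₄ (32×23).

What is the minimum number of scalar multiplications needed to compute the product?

Adjacent pairs: T₁T₂ = 6·35·24 = 5040; T₂T₃ = 35·24·32 = 26880; T₃T₄ = 24·32·23 = 17664.
Length 3: T₁..T₃: k=1: 0+26880+6·35·32=33600; k=2: 5040+0+6·24·32=9648 → min 9648 | T₂..T₄: k=2: 0+17664+35·24·23=36984; k=3: 26880+0+35·32·23=52640 → min 36984.
Length 4: T₁..T₄: k=1: 0+36984+6·35·23=41814; k=2: 5040+17664+6·24·23=26016; k=3: 9648+0+6·32·23=14064 → min 14064.
Optimal order: (((T₁ × T₂) × T₃) × T₄) with cost 14064.

14064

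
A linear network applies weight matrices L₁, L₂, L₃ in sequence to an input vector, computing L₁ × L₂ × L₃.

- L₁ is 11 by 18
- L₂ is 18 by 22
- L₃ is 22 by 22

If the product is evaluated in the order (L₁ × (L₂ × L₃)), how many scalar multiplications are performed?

13068

(L₂ × L₃): 18×22 by 22×22 → 18×22, cost 18·22·22 = 8712
(L₁ × (L₂ × L₃)): 11×18 by 18×22 → 11×22, cost 11·18·22 = 4356; cumulative 13068
Total: 13068 scalar multiplications.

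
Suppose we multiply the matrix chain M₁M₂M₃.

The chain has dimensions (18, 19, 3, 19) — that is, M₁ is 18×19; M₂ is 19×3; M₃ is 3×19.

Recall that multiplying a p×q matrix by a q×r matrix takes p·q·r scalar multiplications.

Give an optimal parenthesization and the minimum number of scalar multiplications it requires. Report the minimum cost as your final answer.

(M₁(M₂M₃)): cost 7581.
((M₁M₂)M₃): cost 2052.
Optimal: ((M₁M₂)M₃) with cost 2052.

2052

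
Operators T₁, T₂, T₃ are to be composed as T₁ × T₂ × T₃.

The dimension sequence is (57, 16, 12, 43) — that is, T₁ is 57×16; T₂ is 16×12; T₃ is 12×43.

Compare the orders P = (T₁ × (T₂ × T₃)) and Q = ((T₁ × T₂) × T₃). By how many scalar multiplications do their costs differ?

Order P = (T₁ × (T₂ × T₃)): (T₂ × T₃): 16×12 by 12×43 → 16×43, cost 16·12·43 = 8256; (T₁ × (T₂ × T₃)): 57×16 by 16×43 → 57×43, cost 57·16·43 = 39216; cumulative 47472. Total 47472.
Order Q = ((T₁ × T₂) × T₃): (T₁ × T₂): 57×16 by 16×12 → 57×12, cost 57·16·12 = 10944; ((T₁ × T₂) × T₃): 57×12 by 12×43 → 57×43, cost 57·12·43 = 29412; cumulative 40356. Total 40356.
Difference: |47472 − 40356| = 7116.

7116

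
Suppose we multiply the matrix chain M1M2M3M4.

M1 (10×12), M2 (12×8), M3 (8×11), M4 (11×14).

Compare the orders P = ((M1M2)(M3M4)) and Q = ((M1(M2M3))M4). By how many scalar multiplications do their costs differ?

604

Order P = ((M1M2)(M3M4)): (M1M2): 10×12 by 12×8 → 10×8, cost 10·12·8 = 960; (M3M4): 8×11 by 11×14 → 8×14, cost 8·11·14 = 1232; ((M1M2)(M3M4)): 10×8 by 8×14 → 10×14, cost 10·8·14 = 1120; cumulative 3312. Total 3312.
Order Q = ((M1(M2M3))M4): (M2M3): 12×8 by 8×11 → 12×11, cost 12·8·11 = 1056; (M1(M2M3)): 10×12 by 12×11 → 10×11, cost 10·12·11 = 1320; cumulative 2376; ((M1(M2M3))M4): 10×11 by 11×14 → 10×14, cost 10·11·14 = 1540; cumulative 3916. Total 3916.
Difference: |3312 − 3916| = 604.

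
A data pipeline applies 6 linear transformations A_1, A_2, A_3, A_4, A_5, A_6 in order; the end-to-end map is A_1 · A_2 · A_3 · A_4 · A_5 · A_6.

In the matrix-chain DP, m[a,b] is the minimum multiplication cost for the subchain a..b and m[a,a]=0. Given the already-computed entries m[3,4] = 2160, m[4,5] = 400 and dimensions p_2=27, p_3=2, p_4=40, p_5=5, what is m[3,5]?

670

m[3,5] = min over k∈[3,4] of m[3,k]+m[k+1,5]+p_{2}·p_k·p_{5}.
k=3: 0 + 400 + 27·2·5 = 670; k=4: 2160 + 0 + 27·40·5 = 7560.
Minimum: 670 at k=3.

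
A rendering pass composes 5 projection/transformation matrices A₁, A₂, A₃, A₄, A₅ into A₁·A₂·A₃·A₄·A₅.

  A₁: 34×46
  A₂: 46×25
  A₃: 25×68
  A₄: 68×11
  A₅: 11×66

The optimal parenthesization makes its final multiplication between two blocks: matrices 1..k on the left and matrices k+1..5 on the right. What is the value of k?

4

Adjacent pairs: A₁A₂ = 34·46·25 = 39100; A₂A₃ = 46·25·68 = 78200; A₃A₄ = 25·68·11 = 18700; A₄A₅ = 68·11·66 = 49368.
Length 3: A₁..A₃: k=1: 0+78200+34·46·68=184552; k=2: 39100+0+34·25·68=96900 → min 96900 | A₂..A₄: k=2: 0+18700+46·25·11=31350; k=3: 78200+0+46·68·11=112608 → min 31350 | A₃..A₅: k=3: 0+49368+25·68·66=161568; k=4: 18700+0+25·11·66=36850 → min 36850.
Length 4: A₁..A₄: k=1: 0+31350+34·46·11=48554; k=2: 39100+18700+34·25·11=67150; k=3: 96900+0+34·68·11=122332 → min 48554 | A₂..A₅: k=2: 0+36850+46·25·66=112750; k=3: 78200+49368+46·68·66=334016; k=4: 31350+0+46·11·66=64746 → min 64746.
Top-level splits: k=1: (A₁..A₁)·(A₂..A₅) → 0+64746+34·46·66 = 167970; k=2: (A₁..A₂)·(A₃..A₅) → 39100+36850+34·25·66 = 132050; k=3: (A₁..A₃)·(A₄..A₅) → 96900+49368+34·68·66 = 298860; k=4: (A₁..A₄)·(A₅..A₅) → 48554+0+34·11·66 = 73238.
Best split is after A₄, i.e. k = 4.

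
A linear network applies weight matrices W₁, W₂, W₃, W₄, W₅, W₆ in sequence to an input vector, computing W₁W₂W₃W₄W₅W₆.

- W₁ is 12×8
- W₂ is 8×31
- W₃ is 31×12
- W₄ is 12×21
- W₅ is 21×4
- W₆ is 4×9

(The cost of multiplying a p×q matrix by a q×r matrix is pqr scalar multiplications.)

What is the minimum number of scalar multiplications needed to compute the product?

Adjacent pairs: W₁W₂ = 12·8·31 = 2976; W₂W₃ = 8·31·12 = 2976; W₃W₄ = 31·12·21 = 7812; W₄W₅ = 12·21·4 = 1008; W₅W₆ = 21·4·9 = 756.
Length 3: W₁..W₃: k=1: 0+2976+12·8·12=4128; k=2: 2976+0+12·31·12=7440 → min 4128 | W₂..W₄: k=2: 0+7812+8·31·21=13020; k=3: 2976+0+8·12·21=4992 → min 4992 | W₃..W₅: k=3: 0+1008+31·12·4=2496; k=4: 7812+0+31·21·4=10416 → min 2496 | W₄..W₆: k=4: 0+756+12·21·9=3024; k=5: 1008+0+12·4·9=1440 → min 1440.
Length 4: W₁..W₄: k=1: 0+4992+12·8·21=7008; k=2: 2976+7812+12·31·21=18600; k=3: 4128+0+12·12·21=7152 → min 7008 | W₂..W₅: k=2: 0+2496+8·31·4=3488; k=3: 2976+1008+8·12·4=4368; k=4: 4992+0+8·21·4=5664 → min 3488 | W₃..W₆: k=3: 0+1440+31·12·9=4788; k=4: 7812+756+31·21·9=14427; k=5: 2496+0+31·4·9=3612 → min 3612.
Length 5: W₁..W₅: k=1: 0+3488+12·8·4=3872; k=2: 2976+2496+12·31·4=6960; k=3: 4128+1008+12·12·4=5712; k=4: 7008+0+12·21·4=8016 → min 3872 | W₂..W₆: k=2: 0+3612+8·31·9=5844; k=3: 2976+1440+8·12·9=5280; k=4: 4992+756+8·21·9=7260; k=5: 3488+0+8·4·9=3776 → min 3776.
Length 6: W₁..W₆: k=1: 0+3776+12·8·9=4640; k=2: 2976+3612+12·31·9=9936; k=3: 4128+1440+12·12·9=6864; k=4: 7008+756+12·21·9=10032; k=5: 3872+0+12·4·9=4304 → min 4304.
Optimal order: ((W₁(W₂(W₃(W₄W₅))))W₆) with cost 4304.

4304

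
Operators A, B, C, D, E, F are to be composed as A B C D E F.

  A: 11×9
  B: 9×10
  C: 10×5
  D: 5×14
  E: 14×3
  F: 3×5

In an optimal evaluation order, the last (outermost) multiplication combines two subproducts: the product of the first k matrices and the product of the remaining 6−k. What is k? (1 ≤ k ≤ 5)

Adjacent pairs: AB = 11·9·10 = 990; BC = 9·10·5 = 450; CD = 10·5·14 = 700; DE = 5·14·3 = 210; EF = 14·3·5 = 210.
Length 3: A..C: k=1: 0+450+11·9·5=945; k=2: 990+0+11·10·5=1540 → min 945 | B..D: k=2: 0+700+9·10·14=1960; k=3: 450+0+9·5·14=1080 → min 1080 | C..E: k=3: 0+210+10·5·3=360; k=4: 700+0+10·14·3=1120 → min 360 | D..F: k=4: 0+210+5·14·5=560; k=5: 210+0+5·3·5=285 → min 285.
Length 4: A..D: k=1: 0+1080+11·9·14=2466; k=2: 990+700+11·10·14=3230; k=3: 945+0+11·5·14=1715 → min 1715 | B..E: k=2: 0+360+9·10·3=630; k=3: 450+210+9·5·3=795; k=4: 1080+0+9·14·3=1458 → min 630 | C..F: k=3: 0+285+10·5·5=535; k=4: 700+210+10·14·5=1610; k=5: 360+0+10·3·5=510 → min 510.
Length 5: A..E: k=1: 0+630+11·9·3=927; k=2: 990+360+11·10·3=1680; k=3: 945+210+11·5·3=1320; k=4: 1715+0+11·14·3=2177 → min 927 | B..F: k=2: 0+510+9·10·5=960; k=3: 450+285+9·5·5=960; k=4: 1080+210+9·14·5=1920; k=5: 630+0+9·3·5=765 → min 765.
Top-level splits: k=1: (A..A)·(B..F) → 0+765+11·9·5 = 1260; k=2: (A..B)·(C..F) → 990+510+11·10·5 = 2050; k=3: (A..C)·(D..F) → 945+285+11·5·5 = 1505; k=4: (A..D)·(E..F) → 1715+210+11·14·5 = 2695; k=5: (A..E)·(F..F) → 927+0+11·3·5 = 1092.
Best split is after E, i.e. k = 5.

5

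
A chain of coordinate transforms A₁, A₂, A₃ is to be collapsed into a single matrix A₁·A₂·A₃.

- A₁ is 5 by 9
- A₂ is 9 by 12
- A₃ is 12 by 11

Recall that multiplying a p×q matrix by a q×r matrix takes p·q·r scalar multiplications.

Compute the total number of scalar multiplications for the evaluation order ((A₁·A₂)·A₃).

1200

(A₁·A₂): 5×9 by 9×12 → 5×12, cost 5·9·12 = 540
((A₁·A₂)·A₃): 5×12 by 12×11 → 5×11, cost 5·12·11 = 660; cumulative 1200
Total: 1200 scalar multiplications.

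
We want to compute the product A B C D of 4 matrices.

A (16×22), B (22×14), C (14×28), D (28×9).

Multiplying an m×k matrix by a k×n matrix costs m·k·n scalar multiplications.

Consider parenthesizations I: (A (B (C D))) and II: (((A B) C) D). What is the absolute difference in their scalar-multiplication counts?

5764

Order I = (A (B (C D))): (C D): 14×28 by 28×9 → 14×9, cost 14·28·9 = 3528; (B (C D)): 22×14 by 14×9 → 22×9, cost 22·14·9 = 2772; cumulative 6300; (A (B (C D))): 16×22 by 22×9 → 16×9, cost 16·22·9 = 3168; cumulative 9468. Total 9468.
Order II = (((A B) C) D): (A B): 16×22 by 22×14 → 16×14, cost 16·22·14 = 4928; ((A B) C): 16×14 by 14×28 → 16×28, cost 16·14·28 = 6272; cumulative 11200; (((A B) C) D): 16×28 by 28×9 → 16×9, cost 16·28·9 = 4032; cumulative 15232. Total 15232.
Difference: |9468 − 15232| = 5764.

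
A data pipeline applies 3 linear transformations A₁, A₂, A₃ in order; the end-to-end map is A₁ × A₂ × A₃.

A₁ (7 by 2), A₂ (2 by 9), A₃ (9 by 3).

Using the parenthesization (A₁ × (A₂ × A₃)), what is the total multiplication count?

96

(A₂ × A₃): 2×9 by 9×3 → 2×3, cost 2·9·3 = 54
(A₁ × (A₂ × A₃)): 7×2 by 2×3 → 7×3, cost 7·2·3 = 42; cumulative 96
Total: 96 scalar multiplications.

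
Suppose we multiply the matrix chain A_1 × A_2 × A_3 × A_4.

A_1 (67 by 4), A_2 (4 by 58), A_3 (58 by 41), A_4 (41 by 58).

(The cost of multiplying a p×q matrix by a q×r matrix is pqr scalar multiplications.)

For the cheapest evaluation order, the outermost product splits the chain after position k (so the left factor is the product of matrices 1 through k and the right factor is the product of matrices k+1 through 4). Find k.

Adjacent pairs: A_1A_2 = 67·4·58 = 15544; A_2A_3 = 4·58·41 = 9512; A_3A_4 = 58·41·58 = 137924.
Length 3: A_1..A_3: k=1: 0+9512+67·4·41=20500; k=2: 15544+0+67·58·41=174870 → min 20500 | A_2..A_4: k=2: 0+137924+4·58·58=151380; k=3: 9512+0+4·41·58=19024 → min 19024.
Top-level splits: k=1: (A_1..A_1)·(A_2..A_4) → 0+19024+67·4·58 = 34568; k=2: (A_1..A_2)·(A_3..A_4) → 15544+137924+67·58·58 = 378856; k=3: (A_1..A_3)·(A_4..A_4) → 20500+0+67·41·58 = 179826.
Best split is after A_1, i.e. k = 1.

1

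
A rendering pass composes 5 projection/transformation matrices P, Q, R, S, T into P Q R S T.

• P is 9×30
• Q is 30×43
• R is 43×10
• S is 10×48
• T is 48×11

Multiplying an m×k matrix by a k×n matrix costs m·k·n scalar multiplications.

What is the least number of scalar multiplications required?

21750

Adjacent pairs: PQ = 9·30·43 = 11610; QR = 30·43·10 = 12900; RS = 43·10·48 = 20640; ST = 10·48·11 = 5280.
Length 3: P..R: k=1: 0+12900+9·30·10=15600; k=2: 11610+0+9·43·10=15480 → min 15480 | Q..S: k=2: 0+20640+30·43·48=82560; k=3: 12900+0+30·10·48=27300 → min 27300 | R..T: k=3: 0+5280+43·10·11=10010; k=4: 20640+0+43·48·11=43344 → min 10010.
Length 4: P..S: k=1: 0+27300+9·30·48=40260; k=2: 11610+20640+9·43·48=50826; k=3: 15480+0+9·10·48=19800 → min 19800 | Q..T: k=2: 0+10010+30·43·11=24200; k=3: 12900+5280+30·10·11=21480; k=4: 27300+0+30·48·11=43140 → min 21480.
Length 5: P..T: k=1: 0+21480+9·30·11=24450; k=2: 11610+10010+9·43·11=25877; k=3: 15480+5280+9·10·11=21750; k=4: 19800+0+9·48·11=24552 → min 21750.
Optimal order: (((P Q) R) (S T)) with cost 21750.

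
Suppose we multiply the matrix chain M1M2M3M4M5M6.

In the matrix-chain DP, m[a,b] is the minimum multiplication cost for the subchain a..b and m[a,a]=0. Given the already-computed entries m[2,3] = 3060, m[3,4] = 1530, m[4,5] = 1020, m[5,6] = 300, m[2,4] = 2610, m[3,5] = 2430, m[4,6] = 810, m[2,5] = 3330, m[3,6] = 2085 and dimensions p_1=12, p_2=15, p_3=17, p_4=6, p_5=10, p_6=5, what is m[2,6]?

2985

m[2,6] = min over k∈[2,5] of m[2,k]+m[k+1,6]+p_{1}·p_k·p_{6}.
k=2: 0 + 2085 + 12·15·5 = 2985; k=3: 3060 + 810 + 12·17·5 = 4890; k=4: 2610 + 300 + 12·6·5 = 3270; k=5: 3330 + 0 + 12·10·5 = 3930.
Minimum: 2985 at k=2.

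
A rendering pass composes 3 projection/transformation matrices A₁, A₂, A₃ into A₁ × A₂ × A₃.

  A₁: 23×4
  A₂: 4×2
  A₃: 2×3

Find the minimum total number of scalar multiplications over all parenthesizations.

Order (A₁ × (A₂ × A₃)): (A₂ × A₃): 4×2 by 2×3 → 4×3, cost 4·2·3 = 24; (A₁ × (A₂ × A₃)): 23×4 by 4×3 → 23×3, cost 23·4·3 = 276; cumulative 300. Total 300.
Order ((A₁ × A₂) × A₃): (A₁ × A₂): 23×4 by 4×2 → 23×2, cost 23·4·2 = 184; ((A₁ × A₂) × A₃): 23×2 by 2×3 → 23×3, cost 23·2·3 = 138; cumulative 322. Total 322.
Minimum: 300.

300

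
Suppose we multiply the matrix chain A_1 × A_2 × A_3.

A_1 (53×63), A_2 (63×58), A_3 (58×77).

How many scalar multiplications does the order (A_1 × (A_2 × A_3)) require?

538461

(A_2 × A_3): 63×58 by 58×77 → 63×77, cost 63·58·77 = 281358
(A_1 × (A_2 × A_3)): 53×63 by 63×77 → 53×77, cost 53·63·77 = 257103; cumulative 538461
Total: 538461 scalar multiplications.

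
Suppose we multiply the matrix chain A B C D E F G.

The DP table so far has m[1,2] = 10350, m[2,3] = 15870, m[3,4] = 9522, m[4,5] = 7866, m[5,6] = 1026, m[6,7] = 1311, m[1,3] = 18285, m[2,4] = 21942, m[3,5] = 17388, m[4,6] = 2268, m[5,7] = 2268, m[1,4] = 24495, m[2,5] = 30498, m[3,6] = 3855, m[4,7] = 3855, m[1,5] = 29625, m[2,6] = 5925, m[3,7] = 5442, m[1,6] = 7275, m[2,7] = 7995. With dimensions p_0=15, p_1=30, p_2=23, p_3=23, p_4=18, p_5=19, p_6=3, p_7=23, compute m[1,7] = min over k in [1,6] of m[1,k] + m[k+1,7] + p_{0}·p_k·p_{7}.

8310

m[1,7] = min over k∈[1,6] of m[1,k]+m[k+1,7]+p_{0}·p_k·p_{7}.
k=1: 0 + 7995 + 15·30·23 = 18345; k=2: 10350 + 5442 + 15·23·23 = 23727; k=3: 18285 + 3855 + 15·23·23 = 30075; k=4: 24495 + 2268 + 15·18·23 = 32973; k=5: 29625 + 1311 + 15·19·23 = 37491; k=6: 7275 + 0 + 15·3·23 = 8310.
Minimum: 8310 at k=6.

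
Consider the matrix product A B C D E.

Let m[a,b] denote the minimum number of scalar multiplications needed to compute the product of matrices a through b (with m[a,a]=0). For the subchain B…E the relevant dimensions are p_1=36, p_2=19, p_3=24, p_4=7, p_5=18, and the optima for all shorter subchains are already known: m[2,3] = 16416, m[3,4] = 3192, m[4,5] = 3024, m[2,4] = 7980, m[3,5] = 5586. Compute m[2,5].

12516

m[2,5] = min over k∈[2,4] of m[2,k]+m[k+1,5]+p_{1}·p_k·p_{5}.
k=2: 0 + 5586 + 36·19·18 = 17898; k=3: 16416 + 3024 + 36·24·18 = 34992; k=4: 7980 + 0 + 36·7·18 = 12516.
Minimum: 12516 at k=4.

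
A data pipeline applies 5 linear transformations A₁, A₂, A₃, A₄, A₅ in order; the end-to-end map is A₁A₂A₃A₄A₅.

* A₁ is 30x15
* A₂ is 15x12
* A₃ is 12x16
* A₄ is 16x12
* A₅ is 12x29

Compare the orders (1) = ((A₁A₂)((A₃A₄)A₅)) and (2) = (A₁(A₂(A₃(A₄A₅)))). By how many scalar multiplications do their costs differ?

7086

Order (1) = ((A₁A₂)((A₃A₄)A₅)): (A₁A₂): 30×15 by 15×12 → 30×12, cost 30·15·12 = 5400; (A₃A₄): 12×16 by 16×12 → 12×12, cost 12·16·12 = 2304; ((A₃A₄)A₅): 12×12 by 12×29 → 12×29, cost 12·12·29 = 4176; cumulative 6480; ((A₁A₂)((A₃A₄)A₅)): 30×12 by 12×29 → 30×29, cost 30·12·29 = 10440; cumulative 22320. Total 22320.
Order (2) = (A₁(A₂(A₃(A₄A₅)))): (A₄A₅): 16×12 by 12×29 → 16×29, cost 16·12·29 = 5568; (A₃(A₄A₅)): 12×16 by 16×29 → 12×29, cost 12·16·29 = 5568; cumulative 11136; (A₂(A₃(A₄A₅))): 15×12 by 12×29 → 15×29, cost 15·12·29 = 5220; cumulative 16356; (A₁(A₂(A₃(A₄A₅)))): 30×15 by 15×29 → 30×29, cost 30·15·29 = 13050; cumulative 29406. Total 29406.
Difference: |22320 − 29406| = 7086.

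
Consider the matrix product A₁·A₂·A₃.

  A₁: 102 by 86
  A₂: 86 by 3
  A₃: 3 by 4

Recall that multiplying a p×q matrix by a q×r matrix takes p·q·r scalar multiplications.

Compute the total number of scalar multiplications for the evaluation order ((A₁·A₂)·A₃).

27540

(A₁·A₂): 102×86 by 86×3 → 102×3, cost 102·86·3 = 26316
((A₁·A₂)·A₃): 102×3 by 3×4 → 102×4, cost 102·3·4 = 1224; cumulative 27540
Total: 27540 scalar multiplications.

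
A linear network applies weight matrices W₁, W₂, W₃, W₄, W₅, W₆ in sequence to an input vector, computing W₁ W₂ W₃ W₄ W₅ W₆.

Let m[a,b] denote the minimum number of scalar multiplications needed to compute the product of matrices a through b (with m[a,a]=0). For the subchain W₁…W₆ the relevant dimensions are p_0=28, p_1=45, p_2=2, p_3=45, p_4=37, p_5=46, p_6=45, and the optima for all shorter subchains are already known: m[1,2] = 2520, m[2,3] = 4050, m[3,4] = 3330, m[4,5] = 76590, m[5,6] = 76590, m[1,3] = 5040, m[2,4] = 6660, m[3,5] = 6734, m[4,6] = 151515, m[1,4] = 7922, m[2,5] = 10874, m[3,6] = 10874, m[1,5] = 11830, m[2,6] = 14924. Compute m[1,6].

m[1,6] = min over k∈[1,5] of m[1,k]+m[k+1,6]+p_{0}·p_k·p_{6}.
k=1: 0 + 14924 + 28·45·45 = 71624; k=2: 2520 + 10874 + 28·2·45 = 15914; k=3: 5040 + 151515 + 28·45·45 = 213255; k=4: 7922 + 76590 + 28·37·45 = 131132; k=5: 11830 + 0 + 28·46·45 = 69790.
Minimum: 15914 at k=2.

15914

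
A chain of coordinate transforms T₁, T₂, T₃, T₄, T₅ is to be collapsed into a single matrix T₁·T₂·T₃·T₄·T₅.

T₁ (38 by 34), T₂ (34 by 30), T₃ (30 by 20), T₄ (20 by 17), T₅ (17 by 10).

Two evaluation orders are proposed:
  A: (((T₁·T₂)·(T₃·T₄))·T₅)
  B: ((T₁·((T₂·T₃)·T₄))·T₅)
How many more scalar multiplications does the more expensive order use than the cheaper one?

Order A = (((T₁·T₂)·(T₃·T₄))·T₅): (T₁·T₂): 38×34 by 34×30 → 38×30, cost 38·34·30 = 38760; (T₃·T₄): 30×20 by 20×17 → 30×17, cost 30·20·17 = 10200; ((T₁·T₂)·(T₃·T₄)): 38×30 by 30×17 → 38×17, cost 38·30·17 = 19380; cumulative 68340; (((T₁·T₂)·(T₃·T₄))·T₅): 38×17 by 17×10 → 38×10, cost 38·17·10 = 6460; cumulative 74800. Total 74800.
Order B = ((T₁·((T₂·T₃)·T₄))·T₅): (T₂·T₃): 34×30 by 30×20 → 34×20, cost 34·30·20 = 20400; ((T₂·T₃)·T₄): 34×20 by 20×17 → 34×17, cost 34·20·17 = 11560; cumulative 31960; (T₁·((T₂·T₃)·T₄)): 38×34 by 34×17 → 38×17, cost 38·34·17 = 21964; cumulative 53924; ((T₁·((T₂·T₃)·T₄))·T₅): 38×17 by 17×10 → 38×10, cost 38·17·10 = 6460; cumulative 60384. Total 60384.
Difference: |74800 − 60384| = 14416.

14416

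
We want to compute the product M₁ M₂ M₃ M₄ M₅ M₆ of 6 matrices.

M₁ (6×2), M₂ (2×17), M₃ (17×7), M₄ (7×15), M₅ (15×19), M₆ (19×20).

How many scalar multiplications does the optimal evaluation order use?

Adjacent pairs: M₁M₂ = 6·2·17 = 204; M₂M₃ = 2·17·7 = 238; M₃M₄ = 17·7·15 = 1785; M₄M₅ = 7·15·19 = 1995; M₅M₆ = 15·19·20 = 5700.
Length 3: M₁..M₃: k=1: 0+238+6·2·7=322; k=2: 204+0+6·17·7=918 → min 322 | M₂..M₄: k=2: 0+1785+2·17·15=2295; k=3: 238+0+2·7·15=448 → min 448 | M₃..M₅: k=3: 0+1995+17·7·19=4256; k=4: 1785+0+17·15·19=6630 → min 4256 | M₄..M₆: k=4: 0+5700+7·15·20=7800; k=5: 1995+0+7·19·20=4655 → min 4655.
Length 4: M₁..M₄: k=1: 0+448+6·2·15=628; k=2: 204+1785+6·17·15=3519; k=3: 322+0+6·7·15=952 → min 628 | M₂..M₅: k=2: 0+4256+2·17·19=4902; k=3: 238+1995+2·7·19=2499; k=4: 448+0+2·15·19=1018 → min 1018 | M₃..M₆: k=3: 0+4655+17·7·20=7035; k=4: 1785+5700+17·15·20=12585; k=5: 4256+0+17·19·20=10716 → min 7035.
Length 5: M₁..M₅: k=1: 0+1018+6·2·19=1246; k=2: 204+4256+6·17·19=6398; k=3: 322+1995+6·7·19=3115; k=4: 628+0+6·15·19=2338 → min 1246 | M₂..M₆: k=2: 0+7035+2·17·20=7715; k=3: 238+4655+2·7·20=5173; k=4: 448+5700+2·15·20=6748; k=5: 1018+0+2·19·20=1778 → min 1778.
Length 6: M₁..M₆: k=1: 0+1778+6·2·20=2018; k=2: 204+7035+6·17·20=9279; k=3: 322+4655+6·7·20=5817; k=4: 628+5700+6·15·20=8128; k=5: 1246+0+6·19·20=3526 → min 2018.
Optimal order: (M₁ ((((M₂ M₃) M₄) M₅) M₆)) with cost 2018.

2018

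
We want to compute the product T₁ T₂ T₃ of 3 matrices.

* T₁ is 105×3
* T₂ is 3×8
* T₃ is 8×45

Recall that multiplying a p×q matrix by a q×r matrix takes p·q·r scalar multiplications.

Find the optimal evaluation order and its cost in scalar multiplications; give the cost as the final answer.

(T₁ (T₂ T₃)): cost 15255.
((T₁ T₂) T₃): cost 40320.
Optimal: (T₁ (T₂ T₃)) with cost 15255.

15255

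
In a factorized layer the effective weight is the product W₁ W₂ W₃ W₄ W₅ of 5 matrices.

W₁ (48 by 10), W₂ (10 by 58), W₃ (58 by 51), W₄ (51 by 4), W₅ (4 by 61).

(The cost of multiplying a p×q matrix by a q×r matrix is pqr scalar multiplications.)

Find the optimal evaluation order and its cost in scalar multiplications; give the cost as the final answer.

27784

Adjacent pairs: W₁W₂ = 48·10·58 = 27840; W₂W₃ = 10·58·51 = 29580; W₃W₄ = 58·51·4 = 11832; W₄W₅ = 51·4·61 = 12444.
Length 3: W₁..W₃: k=1: 0+29580+48·10·51=54060; k=2: 27840+0+48·58·51=169824 → min 54060 | W₂..W₄: k=2: 0+11832+10·58·4=14152; k=3: 29580+0+10·51·4=31620 → min 14152 | W₃..W₅: k=3: 0+12444+58·51·61=192882; k=4: 11832+0+58·4·61=25984 → min 25984.
Length 4: W₁..W₄: k=1: 0+14152+48·10·4=16072; k=2: 27840+11832+48·58·4=50808; k=3: 54060+0+48·51·4=63852 → min 16072 | W₂..W₅: k=2: 0+25984+10·58·61=61364; k=3: 29580+12444+10·51·61=73134; k=4: 14152+0+10·4·61=16592 → min 16592.
Length 5: W₁..W₅: k=1: 0+16592+48·10·61=45872; k=2: 27840+25984+48·58·61=223648; k=3: 54060+12444+48·51·61=215832; k=4: 16072+0+48·4·61=27784 → min 27784.
Optimal parenthesization: ((W₁ (W₂ (W₃ W₄))) W₅) with cost 27784.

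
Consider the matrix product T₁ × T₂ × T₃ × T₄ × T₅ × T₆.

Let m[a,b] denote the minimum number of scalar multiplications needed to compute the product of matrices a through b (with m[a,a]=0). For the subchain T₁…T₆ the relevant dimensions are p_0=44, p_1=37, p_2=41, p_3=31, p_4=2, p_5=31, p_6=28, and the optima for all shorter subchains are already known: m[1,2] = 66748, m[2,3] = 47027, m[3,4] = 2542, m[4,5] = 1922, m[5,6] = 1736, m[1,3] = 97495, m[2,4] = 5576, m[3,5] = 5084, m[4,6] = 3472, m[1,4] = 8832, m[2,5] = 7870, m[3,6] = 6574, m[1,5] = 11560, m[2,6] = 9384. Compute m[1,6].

13032

m[1,6] = min over k∈[1,5] of m[1,k]+m[k+1,6]+p_{0}·p_k·p_{6}.
k=1: 0 + 9384 + 44·37·28 = 54968; k=2: 66748 + 6574 + 44·41·28 = 123834; k=3: 97495 + 3472 + 44·31·28 = 139159; k=4: 8832 + 1736 + 44·2·28 = 13032; k=5: 11560 + 0 + 44·31·28 = 49752.
Minimum: 13032 at k=4.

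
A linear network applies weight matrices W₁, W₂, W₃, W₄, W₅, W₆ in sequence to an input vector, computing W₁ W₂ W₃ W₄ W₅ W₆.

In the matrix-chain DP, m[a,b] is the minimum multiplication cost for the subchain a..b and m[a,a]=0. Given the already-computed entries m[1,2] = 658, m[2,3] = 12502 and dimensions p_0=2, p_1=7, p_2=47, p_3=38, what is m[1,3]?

m[1,3] = min over k∈[1,2] of m[1,k]+m[k+1,3]+p_{0}·p_k·p_{3}.
k=1: 0 + 12502 + 2·7·38 = 13034; k=2: 658 + 0 + 2·47·38 = 4230.
Minimum: 4230 at k=2.

4230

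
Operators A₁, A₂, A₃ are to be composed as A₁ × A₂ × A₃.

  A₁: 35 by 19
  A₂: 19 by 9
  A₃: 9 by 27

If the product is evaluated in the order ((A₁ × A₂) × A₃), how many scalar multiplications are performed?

14490

(A₁ × A₂): 35×19 by 19×9 → 35×9, cost 35·19·9 = 5985
((A₁ × A₂) × A₃): 35×9 by 9×27 → 35×27, cost 35·9·27 = 8505; cumulative 14490
Total: 14490 scalar multiplications.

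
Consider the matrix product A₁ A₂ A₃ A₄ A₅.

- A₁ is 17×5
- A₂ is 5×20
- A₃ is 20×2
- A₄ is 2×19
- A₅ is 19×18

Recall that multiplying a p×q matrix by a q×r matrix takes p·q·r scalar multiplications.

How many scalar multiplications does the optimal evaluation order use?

Adjacent pairs: A₁A₂ = 17·5·20 = 1700; A₂A₃ = 5·20·2 = 200; A₃A₄ = 20·2·19 = 760; A₄A₅ = 2·19·18 = 684.
Length 3: A₁..A₃: k=1: 0+200+17·5·2=370; k=2: 1700+0+17·20·2=2380 → min 370 | A₂..A₄: k=2: 0+760+5·20·19=2660; k=3: 200+0+5·2·19=390 → min 390 | A₃..A₅: k=3: 0+684+20·2·18=1404; k=4: 760+0+20·19·18=7600 → min 1404.
Length 4: A₁..A₄: k=1: 0+390+17·5·19=2005; k=2: 1700+760+17·20·19=8920; k=3: 370+0+17·2·19=1016 → min 1016 | A₂..A₅: k=2: 0+1404+5·20·18=3204; k=3: 200+684+5·2·18=1064; k=4: 390+0+5·19·18=2100 → min 1064.
Length 5: A₁..A₅: k=1: 0+1064+17·5·18=2594; k=2: 1700+1404+17·20·18=9224; k=3: 370+684+17·2·18=1666; k=4: 1016+0+17·19·18=6830 → min 1666.
Optimal order: ((A₁ (A₂ A₃)) (A₄ A₅)) with cost 1666.

1666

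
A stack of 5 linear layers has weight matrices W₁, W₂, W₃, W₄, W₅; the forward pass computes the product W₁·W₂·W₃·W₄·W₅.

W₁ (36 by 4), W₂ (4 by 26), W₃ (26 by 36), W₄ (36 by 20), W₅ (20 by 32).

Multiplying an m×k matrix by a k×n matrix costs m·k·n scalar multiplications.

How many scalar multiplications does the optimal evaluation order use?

Adjacent pairs: W₁W₂ = 36·4·26 = 3744; W₂W₃ = 4·26·36 = 3744; W₃W₄ = 26·36·20 = 18720; W₄W₅ = 36·20·32 = 23040.
Length 3: W₁..W₃: k=1: 0+3744+36·4·36=8928; k=2: 3744+0+36·26·36=37440 → min 8928 | W₂..W₄: k=2: 0+18720+4·26·20=20800; k=3: 3744+0+4·36·20=6624 → min 6624 | W₃..W₅: k=3: 0+23040+26·36·32=52992; k=4: 18720+0+26·20·32=35360 → min 35360.
Length 4: W₁..W₄: k=1: 0+6624+36·4·20=9504; k=2: 3744+18720+36·26·20=41184; k=3: 8928+0+36·36·20=34848 → min 9504 | W₂..W₅: k=2: 0+35360+4·26·32=38688; k=3: 3744+23040+4·36·32=31392; k=4: 6624+0+4·20·32=9184 → min 9184.
Length 5: W₁..W₅: k=1: 0+9184+36·4·32=13792; k=2: 3744+35360+36·26·32=69056; k=3: 8928+23040+36·36·32=73440; k=4: 9504+0+36·20·32=32544 → min 13792.
Optimal order: (W₁·(((W₂·W₃)·W₄)·W₅)) with cost 13792.

13792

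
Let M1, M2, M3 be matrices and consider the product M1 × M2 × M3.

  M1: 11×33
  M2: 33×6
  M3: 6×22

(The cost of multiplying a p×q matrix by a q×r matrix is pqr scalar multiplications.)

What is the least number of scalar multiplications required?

Order (M1 × (M2 × M3)): (M2 × M3): 33×6 by 6×22 → 33×22, cost 33·6·22 = 4356; (M1 × (M2 × M3)): 11×33 by 33×22 → 11×22, cost 11·33·22 = 7986; cumulative 12342. Total 12342.
Order ((M1 × M2) × M3): (M1 × M2): 11×33 by 33×6 → 11×6, cost 11·33·6 = 2178; ((M1 × M2) × M3): 11×6 by 6×22 → 11×22, cost 11·6·22 = 1452; cumulative 3630. Total 3630.
Minimum: 3630.

3630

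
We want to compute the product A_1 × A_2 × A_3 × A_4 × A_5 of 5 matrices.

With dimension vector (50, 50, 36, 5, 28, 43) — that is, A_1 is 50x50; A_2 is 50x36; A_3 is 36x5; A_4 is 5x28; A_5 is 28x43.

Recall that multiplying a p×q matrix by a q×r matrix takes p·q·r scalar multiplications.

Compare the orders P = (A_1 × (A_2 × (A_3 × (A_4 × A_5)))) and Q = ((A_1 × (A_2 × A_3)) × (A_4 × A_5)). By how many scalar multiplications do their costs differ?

Order P = (A_1 × (A_2 × (A_3 × (A_4 × A_5)))): (A_4 × A_5): 5×28 by 28×43 → 5×43, cost 5·28·43 = 6020; (A_3 × (A_4 × A_5)): 36×5 by 5×43 → 36×43, cost 36·5·43 = 7740; cumulative 13760; (A_2 × (A_3 × (A_4 × A_5))): 50×36 by 36×43 → 50×43, cost 50·36·43 = 77400; cumulative 91160; (A_1 × (A_2 × (A_3 × (A_4 × A_5)))): 50×50 by 50×43 → 50×43, cost 50·50·43 = 107500; cumulative 198660. Total 198660.
Order Q = ((A_1 × (A_2 × A_3)) × (A_4 × A_5)): (A_2 × A_3): 50×36 by 36×5 → 50×5, cost 50·36·5 = 9000; (A_1 × (A_2 × A_3)): 50×50 by 50×5 → 50×5, cost 50·50·5 = 12500; cumulative 21500; (A_4 × A_5): 5×28 by 28×43 → 5×43, cost 5·28·43 = 6020; ((A_1 × (A_2 × A_3)) × (A_4 × A_5)): 50×5 by 5×43 → 50×43, cost 50·5·43 = 10750; cumulative 38270. Total 38270.
Difference: |198660 − 38270| = 160390.

160390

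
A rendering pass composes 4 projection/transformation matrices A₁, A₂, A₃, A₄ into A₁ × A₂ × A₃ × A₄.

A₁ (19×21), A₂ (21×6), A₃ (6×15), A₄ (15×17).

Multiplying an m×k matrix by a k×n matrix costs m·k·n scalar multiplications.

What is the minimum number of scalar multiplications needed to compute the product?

Adjacent pairs: A₁A₂ = 19·21·6 = 2394; A₂A₃ = 21·6·15 = 1890; A₃A₄ = 6·15·17 = 1530.
Length 3: A₁..A₃: k=1: 0+1890+19·21·15=7875; k=2: 2394+0+19·6·15=4104 → min 4104 | A₂..A₄: k=2: 0+1530+21·6·17=3672; k=3: 1890+0+21·15·17=7245 → min 3672.
Length 4: A₁..A₄: k=1: 0+3672+19·21·17=10455; k=2: 2394+1530+19·6·17=5862; k=3: 4104+0+19·15·17=8949 → min 5862.
Optimal order: ((A₁ × A₂) × (A₃ × A₄)) with cost 5862.

5862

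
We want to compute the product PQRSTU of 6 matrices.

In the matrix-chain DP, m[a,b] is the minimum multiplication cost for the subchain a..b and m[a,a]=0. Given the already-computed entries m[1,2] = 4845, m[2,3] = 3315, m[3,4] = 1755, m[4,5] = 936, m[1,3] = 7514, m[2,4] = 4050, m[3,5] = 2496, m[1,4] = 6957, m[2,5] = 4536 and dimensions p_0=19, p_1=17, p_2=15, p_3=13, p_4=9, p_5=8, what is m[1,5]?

m[1,5] = min over k∈[1,4] of m[1,k]+m[k+1,5]+p_{0}·p_k·p_{5}.
k=1: 0 + 4536 + 19·17·8 = 7120; k=2: 4845 + 2496 + 19·15·8 = 9621; k=3: 7514 + 936 + 19·13·8 = 10426; k=4: 6957 + 0 + 19·9·8 = 8325.
Minimum: 7120 at k=1.

7120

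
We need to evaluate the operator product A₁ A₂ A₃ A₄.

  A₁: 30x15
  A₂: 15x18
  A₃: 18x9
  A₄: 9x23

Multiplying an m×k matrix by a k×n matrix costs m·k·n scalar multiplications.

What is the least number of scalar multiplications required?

12690

Adjacent pairs: A₁A₂ = 30·15·18 = 8100; A₂A₃ = 15·18·9 = 2430; A₃A₄ = 18·9·23 = 3726.
Length 3: A₁..A₃: k=1: 0+2430+30·15·9=6480; k=2: 8100+0+30·18·9=12960 → min 6480 | A₂..A₄: k=2: 0+3726+15·18·23=9936; k=3: 2430+0+15·9·23=5535 → min 5535.
Length 4: A₁..A₄: k=1: 0+5535+30·15·23=15885; k=2: 8100+3726+30·18·23=24246; k=3: 6480+0+30·9·23=12690 → min 12690.
Optimal order: ((A₁ (A₂ A₃)) A₄) with cost 12690.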